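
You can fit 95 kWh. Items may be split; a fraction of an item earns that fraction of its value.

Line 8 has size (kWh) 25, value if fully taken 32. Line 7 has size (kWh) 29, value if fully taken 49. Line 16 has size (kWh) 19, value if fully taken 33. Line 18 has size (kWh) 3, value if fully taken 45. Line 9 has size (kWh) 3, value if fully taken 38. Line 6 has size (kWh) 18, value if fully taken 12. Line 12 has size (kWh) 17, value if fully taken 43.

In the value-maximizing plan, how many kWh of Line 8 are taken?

24

Rank by value-to-size ratio: Line 18 45/3≈15, Line 9 38/3≈12.7, Line 12 43/17≈2.53, Line 16 33/19≈1.74, Line 7 49/29≈1.69, Line 8 32/25≈1.28, Line 6 12/18≈0.667.
All 3 kWh of Line 18 fit (value 45) → 92 remain.
Line 9: take in full, 3 kWh for value 38 → 89 left.
Take all of Line 12 (17 kWh, value 43) → 72 kWh left.
All 19 kWh of Line 16 fit (value 33) → 53 remain.
All 29 kWh of Line 7 fit (value 49) → 24 remain.
24 kWh left: a 24/25 share of Line 8 gives 32×24/25 = 30.72.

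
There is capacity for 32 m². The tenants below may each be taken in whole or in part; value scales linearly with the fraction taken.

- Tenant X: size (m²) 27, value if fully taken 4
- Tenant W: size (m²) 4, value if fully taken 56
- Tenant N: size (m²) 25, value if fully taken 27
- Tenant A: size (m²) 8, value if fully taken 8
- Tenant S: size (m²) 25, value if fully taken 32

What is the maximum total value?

91.24

Best value per unit of size first: Tenant W 56/4≈14, Tenant S 32/25≈1.28, Tenant N 27/25≈1.08, Tenant A 8/8≈1, Tenant X 4/27≈0.148.
Tenant W: take in full, 4 m² for value 56 — 28 left.
Take all of Tenant S (25 m², value 32) — 3 m² left.
Only 3 m² remain; take 3/25 of Tenant N for value 27×3/25 = 3.24.
Total value = 91.24.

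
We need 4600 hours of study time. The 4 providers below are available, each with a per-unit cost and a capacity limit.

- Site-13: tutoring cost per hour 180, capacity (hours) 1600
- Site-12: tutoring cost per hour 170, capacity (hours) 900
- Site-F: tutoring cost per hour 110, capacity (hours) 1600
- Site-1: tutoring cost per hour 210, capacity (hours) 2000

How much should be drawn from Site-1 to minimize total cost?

Cheapest first:
Site-F (110): use full 1600 → 3000 hours to go.
Site-12 (170): use full 900 → 2100 hours to go.
Take 1600 from Site-13 at 180 → need 500 more.
Site-1 at 210: take 500 of its 2000 → requirement met.

500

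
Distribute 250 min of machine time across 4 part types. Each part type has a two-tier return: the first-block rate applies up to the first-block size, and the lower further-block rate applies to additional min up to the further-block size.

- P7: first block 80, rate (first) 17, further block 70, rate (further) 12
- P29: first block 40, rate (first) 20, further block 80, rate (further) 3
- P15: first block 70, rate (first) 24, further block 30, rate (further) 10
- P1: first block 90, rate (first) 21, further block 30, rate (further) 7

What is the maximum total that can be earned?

5220

Treat each block as its own option and order by rate: P15/tier1 24 > P1/tier1 21 > P29/tier1 20 > P7/tier1 17 > P7/tier2 12 > P15/tier2 10 > P1/tier2 7 > P29/tier2 3.
Fill P15 tier1 block (70 at 24) — 180 left.
P1 tier1 at 21: fill all 90 — 90 left.
P29/tier1 (20): +40 — 50 left.
P7/tier1: +50 of 80 at 17; pool empty.
Total = 24×70 + 21×90 + 20×40 + 17×50 = 5220.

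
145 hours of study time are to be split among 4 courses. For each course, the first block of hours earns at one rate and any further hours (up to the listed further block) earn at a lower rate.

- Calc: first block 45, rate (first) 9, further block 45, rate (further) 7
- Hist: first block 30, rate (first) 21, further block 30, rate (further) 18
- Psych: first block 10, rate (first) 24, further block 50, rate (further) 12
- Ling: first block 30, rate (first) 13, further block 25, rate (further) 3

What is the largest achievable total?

Order all 8 blocks by rate: Psych/tier1 24 > Hist/tier1 21 > Hist/tier2 18 > Ling/tier1 13 > Psych/tier2 12 > Calc/tier1 9 > Calc/tier2 7 > Ling/tier2 3.
Psych/tier1 (24): +10 ; 135 left.
Fill Hist tier1 block (30 at 21) ; 105 left.
Hist/tier2 (18): +30 ; 75 left.
Ling/tier1 (13): +30 ; 45 left.
Psych/tier2: +45 of 50 at 12; pool empty.
Total = 24×10 + 21×30 + 18×30 + 13×30 + 12×45 = 2340.

2340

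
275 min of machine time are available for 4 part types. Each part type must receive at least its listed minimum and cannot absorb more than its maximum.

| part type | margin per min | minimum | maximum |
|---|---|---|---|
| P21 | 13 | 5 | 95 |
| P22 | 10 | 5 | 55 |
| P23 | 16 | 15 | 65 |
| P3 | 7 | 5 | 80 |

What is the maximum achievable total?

3245

Meeting every minimum uses 5+5+15+5 = 30 min, leaving 245.
Highest margin per min first: P23 16 > P21 13 > P22 10 > P3 7.
P23: +50 to 65 (cap) ; 195 left.
Give P21 90 more to hit its cap of 95 ; 105 left.
P22: +50 to 55 (cap) ; 55 left.
Only 55 left; P3 takes them to reach 60.
Total = 13×95 + 10×55 + 16×65 + 7×60 = 3245.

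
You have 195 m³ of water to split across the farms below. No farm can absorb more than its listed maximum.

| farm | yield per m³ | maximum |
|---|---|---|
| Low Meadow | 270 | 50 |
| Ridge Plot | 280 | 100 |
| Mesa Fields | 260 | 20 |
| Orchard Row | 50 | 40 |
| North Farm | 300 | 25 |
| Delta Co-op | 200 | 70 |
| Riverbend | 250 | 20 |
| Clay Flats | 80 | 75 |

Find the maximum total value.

54200

Order the farms by yield per m³: North Farm 300 > Ridge Plot 280 > Low Meadow 270 > Mesa Fields 260 > Riverbend 250 > Delta Co-op 200 > Clay Flats 80 > Orchard Row 50.
North Farm takes 25 to reach its cap of 25 ; 170 left.
Ridge Plot takes 100 to reach its cap of 100 ; 70 left.
Low Meadow: +50 to 50 (cap) ; 20 left.
Mesa Fields takes 20 to reach its cap of 20 ; 0 left.
Total = 270×50 + 280×100 + 260×20 + 300×25 = 54200.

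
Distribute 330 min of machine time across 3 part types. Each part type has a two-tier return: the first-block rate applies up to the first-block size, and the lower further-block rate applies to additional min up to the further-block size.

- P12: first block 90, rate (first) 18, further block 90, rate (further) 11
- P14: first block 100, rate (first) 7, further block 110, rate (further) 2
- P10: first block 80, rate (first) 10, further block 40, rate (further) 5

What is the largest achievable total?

Treat each block as its own option and order by rate: P12/tier1 18 > P12/tier2 11 > P10/tier1 10 > P14/tier1 7 > P10/tier2 5 > P14/tier2 2.
P12/tier1 (18): +90 → 240 left.
P12 tier2 at 11: fill all 90 → 150 left.
P10/tier1 (10): +80 → 70 left.
70 remain; put them into P14 tier1 at 7.
Total = 18×90 + 11×90 + 10×80 + 7×70 = 3900.

3900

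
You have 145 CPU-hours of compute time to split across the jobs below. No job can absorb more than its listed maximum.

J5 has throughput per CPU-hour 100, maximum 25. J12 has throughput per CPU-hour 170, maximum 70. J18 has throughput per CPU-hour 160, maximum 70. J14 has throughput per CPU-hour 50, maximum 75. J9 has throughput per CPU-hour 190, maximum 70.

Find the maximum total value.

26000

Order the jobs by throughput per CPU-hour: J9 190 > J12 170 > J18 160 > J5 100 > J14 50.
J9: +70 to 70 (cap) — 75 left.
Give J12 70 to hit its cap of 70 — 5 left.
Only 5 left; J18 takes them to reach 5.
Total = 170×70 + 160×5 + 190×70 = 26000.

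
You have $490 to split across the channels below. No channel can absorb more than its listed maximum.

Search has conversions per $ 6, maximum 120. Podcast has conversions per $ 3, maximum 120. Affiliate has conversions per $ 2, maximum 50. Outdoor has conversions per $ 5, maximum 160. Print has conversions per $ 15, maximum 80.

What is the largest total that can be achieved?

3100

Order the channels by conversions per $: Print 15 > Search 6 > Outdoor 5 > Podcast 3 > Affiliate 2.
Give Print 80 to hit its cap of 80 → 410 left.
Give Search 120 to hit its cap of 120 → 290 left.
Give Outdoor 160 to hit its cap of 160 → 130 left.
Give Podcast 120 to hit its cap of 120 → 10 left.
Only 10 left; Affiliate takes them to reach 10.
Total = 6×120 + 3×120 + 2×10 + 5×160 + 15×80 = 3100.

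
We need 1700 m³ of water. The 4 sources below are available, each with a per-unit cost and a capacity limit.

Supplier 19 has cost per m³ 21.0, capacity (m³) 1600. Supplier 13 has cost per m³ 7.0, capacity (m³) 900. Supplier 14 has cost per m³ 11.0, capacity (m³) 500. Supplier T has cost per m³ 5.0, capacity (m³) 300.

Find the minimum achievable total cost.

Fill from the cheapest source first.
Supplier T at 5.0: take all 300 m³ — 1400 still needed.
Take 900 from Supplier 13 at 7.0 — need 500 more.
Supplier 14 at 11.0: take all 500 m³ — 0 still needed.
Supplier 19: unused.
Cost = 300×5.0 + 900×7.0 + 500×11.0 = 13300.

13300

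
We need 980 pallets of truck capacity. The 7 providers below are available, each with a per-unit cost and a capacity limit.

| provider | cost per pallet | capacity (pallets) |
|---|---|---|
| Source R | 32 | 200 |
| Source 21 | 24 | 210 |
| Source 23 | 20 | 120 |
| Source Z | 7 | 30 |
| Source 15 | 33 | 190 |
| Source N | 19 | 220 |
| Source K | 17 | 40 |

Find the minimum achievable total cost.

24190

Use providers in increasing cost order.
Source Z at 7: take all 30 pallets — 950 still needed.
Source K at 17: take all 40 pallets — 910 still needed.
Take 220 from Source N at 19 — need 690 more.
Source 23 (20): use full 120 — 570 pallets to go.
Source 21 at 24: take all 210 pallets — 360 still needed.
Take 200 from Source R at 32 — need 160 more.
Take 160 from Source 15 at 33 to finish.
Cost = 30×7 + 40×17 + 220×19 + 120×20 + 210×24 + 200×32 + 160×33 = 24190.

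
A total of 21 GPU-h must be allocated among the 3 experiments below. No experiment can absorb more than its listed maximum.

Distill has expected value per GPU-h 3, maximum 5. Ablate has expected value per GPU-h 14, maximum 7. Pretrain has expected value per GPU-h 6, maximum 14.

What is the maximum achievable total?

182

Highest expected value per GPU-h first: Ablate 14 > Pretrain 6 > Distill 3.
Give Ablate 7 to hit its cap of 7 ; 14 left.
Give Pretrain 14 to hit its cap of 14 ; 0 left.
Total = 14×7 + 6×14 = 182.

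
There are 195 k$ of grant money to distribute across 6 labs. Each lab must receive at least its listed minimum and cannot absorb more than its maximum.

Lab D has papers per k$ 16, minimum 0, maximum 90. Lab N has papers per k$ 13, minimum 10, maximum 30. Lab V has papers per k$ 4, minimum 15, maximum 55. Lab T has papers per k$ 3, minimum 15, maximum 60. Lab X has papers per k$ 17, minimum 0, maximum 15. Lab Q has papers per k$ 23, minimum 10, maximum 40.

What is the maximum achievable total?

2980

Meeting every minimum uses 0+10+15+15+0+10 = 50 k$, leaving 145.
Rank by papers per k$: Lab Q 23 > Lab X 17 > Lab D 16 > Lab N 13 > Lab V 4 > Lab T 3.
Lab Q takes 30 more to reach its cap of 40 — 115 left.
Lab X takes 15 more to reach its cap of 15 — 100 left.
Lab D takes 90 more to reach its cap of 90 — 10 left.
Only 10 left; Lab N takes them to reach 20.
Total = 16×90 + 13×20 + 4×15 + 3×15 + 17×15 + 23×40 = 2980.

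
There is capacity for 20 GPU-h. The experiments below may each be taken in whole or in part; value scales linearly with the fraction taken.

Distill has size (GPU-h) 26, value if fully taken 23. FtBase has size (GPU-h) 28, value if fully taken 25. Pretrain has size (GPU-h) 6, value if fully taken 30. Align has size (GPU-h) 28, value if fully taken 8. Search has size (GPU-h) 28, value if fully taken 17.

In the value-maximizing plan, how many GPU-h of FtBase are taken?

Sort by value density: Pretrain 30/6≈5, FtBase 25/28≈0.893, Distill 23/26≈0.885, Search 17/28≈0.607, Align 8/28≈0.286.
Take all of Pretrain (6 GPU-h, value 30) ; 14 GPU-h left.
Fill the last 14 GPU-h with part of FtBase: 14/28 of it earns 12.5.

14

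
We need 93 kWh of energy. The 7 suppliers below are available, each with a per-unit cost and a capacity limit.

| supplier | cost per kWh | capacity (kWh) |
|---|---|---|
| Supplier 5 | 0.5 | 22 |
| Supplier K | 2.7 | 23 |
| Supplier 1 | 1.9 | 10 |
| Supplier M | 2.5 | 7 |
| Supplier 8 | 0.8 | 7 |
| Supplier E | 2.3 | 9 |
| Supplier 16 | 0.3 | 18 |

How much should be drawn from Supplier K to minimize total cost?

Cheapest first:
Supplier 16 (0.3): use full 18 → 75 kWh to go.
Supplier 5 (0.5): use full 22 → 53 kWh to go.
Supplier 8 (0.8): use full 7 → 46 kWh to go.
Supplier 1 (1.9): use full 10 → 36 kWh to go.
Take 9 from Supplier E at 2.3 → need 27 more.
Supplier M (2.5): use full 7 → 20 kWh to go.
Supplier K at 2.7: take 20 of its 23 → requirement met.

20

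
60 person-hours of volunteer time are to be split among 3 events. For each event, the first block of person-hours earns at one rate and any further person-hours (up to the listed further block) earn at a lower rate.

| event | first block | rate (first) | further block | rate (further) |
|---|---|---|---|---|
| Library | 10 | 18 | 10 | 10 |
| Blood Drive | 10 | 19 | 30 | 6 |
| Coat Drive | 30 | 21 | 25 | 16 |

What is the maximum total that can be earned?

Order all 6 blocks by rate: Coat Drive/tier1 21 > Blood Drive/tier1 19 > Library/tier1 18 > Coat Drive/tier2 16 > Library/tier2 10 > Blood Drive/tier2 6.
Coat Drive tier1 at 21: fill all 30 ; 30 left.
Fill Blood Drive tier1 block (10 at 19) ; 20 left.
Fill Library tier1 block (10 at 18) ; 10 left.
Coat Drive/tier2: +10 of 25 at 16; pool empty.
Total = 21×30 + 19×10 + 18×10 + 16×10 = 1160.

1160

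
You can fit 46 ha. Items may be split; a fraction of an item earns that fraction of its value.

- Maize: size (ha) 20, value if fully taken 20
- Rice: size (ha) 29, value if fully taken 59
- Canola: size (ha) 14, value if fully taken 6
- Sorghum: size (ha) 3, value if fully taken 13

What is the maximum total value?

86

Best value per unit of size first: Sorghum 13/3≈4.33, Rice 59/29≈2.03, Maize 20/20≈1, Canola 6/14≈0.429.
All 3 ha of Sorghum fit (value 13) → 43 remain.
Rice: take in full, 29 ha for value 59 → 14 left.
Only 14 ha remain; take 14/20 of Maize for value 20×14/20 = 14.
Total value = 86.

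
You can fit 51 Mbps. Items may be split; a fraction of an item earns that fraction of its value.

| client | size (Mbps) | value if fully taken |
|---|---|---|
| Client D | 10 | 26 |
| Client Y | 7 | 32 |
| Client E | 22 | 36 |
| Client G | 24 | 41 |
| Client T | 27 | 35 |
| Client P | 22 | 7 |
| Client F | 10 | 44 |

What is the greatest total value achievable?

Rank by value-to-size ratio: Client Y 32/7≈4.57, Client F 44/10≈4.4, Client D 26/10≈2.6, Client G 41/24≈1.71, Client E 36/22≈1.64, Client T 35/27≈1.3, Client P 7/22≈0.318.
All 7 Mbps of Client Y fit (value 32) — 44 remain.
Take all of Client F (10 Mbps, value 44) — 34 Mbps left.
Take all of Client D (10 Mbps, value 26) — 24 Mbps left.
Take all of Client G (24 Mbps, value 41) — 0 Mbps left.
Total value = 143.

143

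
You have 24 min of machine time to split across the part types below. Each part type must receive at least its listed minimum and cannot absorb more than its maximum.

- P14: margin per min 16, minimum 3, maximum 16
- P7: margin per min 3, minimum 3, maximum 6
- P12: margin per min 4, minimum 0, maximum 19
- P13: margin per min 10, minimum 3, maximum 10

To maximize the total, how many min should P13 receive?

Meeting every minimum uses 3+3+0+3 = 9 min, leaving 15.
Order the part types by margin per min: P14 16 > P13 10 > P12 4 > P7 3.
P14 takes 13 more to reach its cap of 16 → 2 left.
P13 has room for 7 more but only 2 remain, so it gets 5.

5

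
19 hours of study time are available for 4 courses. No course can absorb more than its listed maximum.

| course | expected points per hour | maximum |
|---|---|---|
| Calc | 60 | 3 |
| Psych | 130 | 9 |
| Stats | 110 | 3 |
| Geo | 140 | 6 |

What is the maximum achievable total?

2400

Rank by expected points per hour: Geo 140 > Psych 130 > Stats 110 > Calc 60.
Geo: +6 to 6 (cap) ; 13 left.
Psych takes 9 to reach its cap of 9 ; 4 left.
Give Stats 3 to hit its cap of 3 ; 1 left.
Calc: +1 (room for 3) → 1. Pool exhausted.
Total = 60×1 + 130×9 + 110×3 + 140×6 = 2400.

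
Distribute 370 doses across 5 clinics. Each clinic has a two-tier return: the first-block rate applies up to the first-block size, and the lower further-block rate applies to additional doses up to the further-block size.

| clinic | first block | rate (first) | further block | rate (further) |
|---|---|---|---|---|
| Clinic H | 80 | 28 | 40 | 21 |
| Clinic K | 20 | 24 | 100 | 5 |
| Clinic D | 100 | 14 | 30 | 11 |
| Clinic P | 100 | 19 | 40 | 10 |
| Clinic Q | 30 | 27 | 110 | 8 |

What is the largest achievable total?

Order all 10 blocks by rate: Clinic H/first 28 > Clinic Q/first 27 > Clinic K/first 24 > Clinic H/second 21 > Clinic P/first 19 > Clinic D/first 14 > Clinic D/second 11 > Clinic P/second 10 > Clinic Q/second 8 > Clinic K/second 5.
Fill Clinic H first block (80 at 28) — 290 left.
Clinic Q/first (27): +30 — 260 left.
Fill Clinic K first block (20 at 24) — 240 left.
Clinic H/second (21): +40 — 200 left.
Clinic P/first (19): +100 — 100 left.
Clinic D first at 14: fill all 100 — 0 left.
Total = 28×80 + 27×30 + 24×20 + 21×40 + 19×100 + 14×100 = 7670.

7670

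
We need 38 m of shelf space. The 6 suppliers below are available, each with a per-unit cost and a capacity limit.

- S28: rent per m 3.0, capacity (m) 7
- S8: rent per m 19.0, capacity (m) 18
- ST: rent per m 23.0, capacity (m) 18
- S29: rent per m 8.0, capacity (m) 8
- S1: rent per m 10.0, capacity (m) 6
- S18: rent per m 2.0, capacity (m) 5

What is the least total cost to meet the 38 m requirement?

Cheapest first:
S18 (2.0): use full 5 → 33 m to go.
Take 7 from S28 at 3.0 → need 26 more.
Take 8 from S29 at 8.0 → need 18 more.
S1 (10.0): use full 6 → 12 m to go.
Take 12 from S8 at 19.0 to finish.
ST: unused.
Cost = 5×2.0 + 7×3.0 + 8×8.0 + 6×10.0 + 12×19.0 = 383.

383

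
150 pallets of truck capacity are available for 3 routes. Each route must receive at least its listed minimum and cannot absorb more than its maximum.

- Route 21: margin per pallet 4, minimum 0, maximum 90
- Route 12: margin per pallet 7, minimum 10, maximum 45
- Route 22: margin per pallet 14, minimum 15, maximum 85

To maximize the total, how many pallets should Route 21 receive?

20

Meeting every minimum uses 0+10+15 = 25 pallets, leaving 125.
Highest margin per pallet first: Route 22 14 > Route 12 7 > Route 21 4.
Route 22 takes 70 more to reach its cap of 85 — 55 left.
Route 12: +35 to 45 (cap) — 20 left.
Route 21: +20 (room for 90) → 20. Pool exhausted.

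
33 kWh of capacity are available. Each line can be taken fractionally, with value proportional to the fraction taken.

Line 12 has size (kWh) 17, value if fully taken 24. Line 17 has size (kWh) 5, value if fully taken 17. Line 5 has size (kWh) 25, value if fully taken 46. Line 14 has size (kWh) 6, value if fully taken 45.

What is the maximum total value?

102.48

Rank by value-to-size ratio: Line 14 45/6≈7.5, Line 17 17/5≈3.4, Line 5 46/25≈1.84, Line 12 24/17≈1.41.
Take all of Line 14 (6 kWh, value 45) — 27 kWh left.
All 5 kWh of Line 17 fit (value 17) — 22 remain.
22 kWh left: a 22/25 share of Line 5 gives 46×22/25 = 40.48.
Total value = 102.48.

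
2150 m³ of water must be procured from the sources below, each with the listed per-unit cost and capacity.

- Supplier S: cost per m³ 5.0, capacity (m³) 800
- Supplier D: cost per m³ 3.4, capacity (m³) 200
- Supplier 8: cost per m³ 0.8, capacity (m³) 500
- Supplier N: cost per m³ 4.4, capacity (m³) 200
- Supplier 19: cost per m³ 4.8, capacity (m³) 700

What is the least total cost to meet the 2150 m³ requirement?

8070

Cheapest first:
Supplier 8 (0.8): use full 500 — 1650 m³ to go.
Supplier D (3.4): use full 200 — 1450 m³ to go.
Take 200 from Supplier N at 4.4 — need 1250 more.
Supplier 19 (4.8): use full 700 — 550 m³ to go.
Take 550 from Supplier S at 5.0 to finish.
Cost = 500×0.8 + 200×3.4 + 200×4.4 + 700×4.8 + 550×5.0 = 8070.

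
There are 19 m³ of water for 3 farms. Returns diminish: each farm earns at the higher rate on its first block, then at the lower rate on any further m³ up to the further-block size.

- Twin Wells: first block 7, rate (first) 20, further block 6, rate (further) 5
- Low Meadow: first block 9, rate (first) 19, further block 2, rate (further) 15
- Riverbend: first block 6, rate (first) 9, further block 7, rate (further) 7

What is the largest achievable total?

350

Rank every tier by rate: Twin Wells/T1 20 > Low Meadow/T1 19 > Low Meadow/T2 15 > Riverbend/T1 9 > Riverbend/T2 7 > Twin Wells/T2 5.
Twin Wells/T1 (20): +7 ; 12 left.
Fill Low Meadow T1 block (9 at 19) ; 3 left.
Low Meadow T2 at 15: fill all 2 ; 1 left.
Riverbend/T1: +1 of 6 at 9; pool empty.
Total = 20×7 + 19×9 + 15×2 + 9×1 = 350.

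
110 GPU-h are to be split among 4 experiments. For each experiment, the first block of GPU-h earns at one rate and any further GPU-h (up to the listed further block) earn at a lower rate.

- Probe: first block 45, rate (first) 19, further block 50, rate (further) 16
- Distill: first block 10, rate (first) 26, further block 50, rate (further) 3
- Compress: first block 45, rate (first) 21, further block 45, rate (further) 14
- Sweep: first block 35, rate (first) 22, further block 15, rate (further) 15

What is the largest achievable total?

Order all 8 blocks by rate: Distill/tier1 26 > Sweep/tier1 22 > Compress/tier1 21 > Probe/tier1 19 > Probe/tier2 16 > Sweep/tier2 15 > Compress/tier2 14 > Distill/tier2 3.
Fill Distill tier1 block (10 at 26) ; 100 left.
Fill Sweep tier1 block (35 at 22) ; 65 left.
Fill Compress tier1 block (45 at 21) ; 20 left.
20 remain; put them into Probe tier1 at 19.
Total = 26×10 + 22×35 + 21×45 + 19×20 = 2355.

2355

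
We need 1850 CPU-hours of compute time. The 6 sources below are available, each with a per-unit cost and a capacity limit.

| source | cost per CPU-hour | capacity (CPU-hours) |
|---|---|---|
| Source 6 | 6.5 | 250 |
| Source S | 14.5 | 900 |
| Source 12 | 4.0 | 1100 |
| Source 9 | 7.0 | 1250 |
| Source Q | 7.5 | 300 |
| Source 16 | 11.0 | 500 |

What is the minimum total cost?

Fill from the cheapest source first.
Source 12 (4.0): use full 1100 — 750 CPU-hours to go.
Take 250 from Source 6 at 6.5 — need 500 more.
Source 9 at 7.0: take 500 of its 1250 — requirement met.
Source Q, Source 16, Source S: unused.
Cost = 1100×4.0 + 250×6.5 + 500×7.0 = 9525.

9525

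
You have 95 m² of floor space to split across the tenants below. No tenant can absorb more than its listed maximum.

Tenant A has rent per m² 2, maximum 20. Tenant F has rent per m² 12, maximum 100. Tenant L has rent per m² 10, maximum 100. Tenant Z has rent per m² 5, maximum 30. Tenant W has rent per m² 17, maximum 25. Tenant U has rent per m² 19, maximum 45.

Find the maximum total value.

Rank by rent per m²: Tenant U 19 > Tenant W 17 > Tenant F 12 > Tenant L 10 > Tenant Z 5 > Tenant A 2.
Give Tenant U 45 to hit its cap of 45 — 50 left.
Tenant W takes 25 to reach its cap of 25 — 25 left.
Tenant F: +25 (room for 100) → 25. Pool exhausted.
Total = 12×25 + 17×25 + 19×45 = 1580.

1580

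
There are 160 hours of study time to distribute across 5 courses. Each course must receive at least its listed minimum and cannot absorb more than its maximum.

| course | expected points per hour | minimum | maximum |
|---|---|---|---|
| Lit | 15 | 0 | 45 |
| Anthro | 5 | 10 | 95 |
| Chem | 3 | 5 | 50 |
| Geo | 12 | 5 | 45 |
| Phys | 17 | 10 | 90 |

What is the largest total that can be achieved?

2390

Meeting every minimum uses 0+10+5+5+10 = 30 hours, leaving 130.
Rank by expected points per hour: Phys 17 > Lit 15 > Geo 12 > Anthro 5 > Chem 3.
Phys takes 80 more to reach its cap of 90 ; 50 left.
Give Lit 45 more to hit its cap of 45 ; 5 left.
Geo: +5 (room for 40) → 10. Pool exhausted.
Total = 15×45 + 5×10 + 3×5 + 12×10 + 17×90 = 2390.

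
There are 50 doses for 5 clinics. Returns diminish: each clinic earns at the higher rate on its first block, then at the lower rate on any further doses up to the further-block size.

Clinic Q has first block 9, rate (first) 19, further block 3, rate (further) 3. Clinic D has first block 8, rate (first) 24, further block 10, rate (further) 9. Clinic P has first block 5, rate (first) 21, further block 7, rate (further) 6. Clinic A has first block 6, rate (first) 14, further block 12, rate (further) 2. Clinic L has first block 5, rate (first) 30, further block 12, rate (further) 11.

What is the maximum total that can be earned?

879

Treat each block as its own option and order by rate: Clinic L/T1 30 > Clinic D/T1 24 > Clinic P/T1 21 > Clinic Q/T1 19 > Clinic A/T1 14 > Clinic L/T2 11 > Clinic D/T2 9 > Clinic P/T2 6 > Clinic Q/T2 3 > Clinic A/T2 2.
Clinic L T1 at 30: fill all 5 — 45 left.
Clinic D T1 at 24: fill all 8 — 37 left.
Clinic P/T1 (21): +5 — 32 left.
Fill Clinic Q T1 block (9 at 19) — 23 left.
Fill Clinic A T1 block (6 at 14) — 17 left.
Clinic L/T2 (11): +12 — 5 left.
Clinic D T2 at 9: only 5 left, fill 5.
Total = 30×5 + 24×8 + 21×5 + 19×9 + 14×6 + 11×12 + 9×5 = 879.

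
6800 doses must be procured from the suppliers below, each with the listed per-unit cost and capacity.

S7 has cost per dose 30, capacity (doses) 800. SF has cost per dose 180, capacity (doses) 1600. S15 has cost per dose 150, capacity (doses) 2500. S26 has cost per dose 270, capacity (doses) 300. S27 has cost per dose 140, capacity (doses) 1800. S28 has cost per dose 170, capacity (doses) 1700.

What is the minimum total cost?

940000

Fill from the cheapest supplier first.
S7 at 30: take all 800 doses ; 6000 still needed.
Take 1800 from S27 at 140 ; need 4200 more.
Take 2500 from S15 at 150 ; need 1700 more.
S28 (170): use full 1700 ; 0 doses to go.
SF, S26: unused.
Cost = 800×30 + 1800×140 + 2500×150 + 1700×170 = 940000.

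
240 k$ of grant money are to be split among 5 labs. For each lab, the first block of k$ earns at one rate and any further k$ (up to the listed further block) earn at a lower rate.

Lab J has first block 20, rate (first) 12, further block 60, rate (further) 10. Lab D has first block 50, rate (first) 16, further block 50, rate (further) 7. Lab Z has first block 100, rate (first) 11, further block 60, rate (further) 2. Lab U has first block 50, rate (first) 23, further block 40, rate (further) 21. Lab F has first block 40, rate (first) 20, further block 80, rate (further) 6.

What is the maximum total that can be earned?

4270

Treat each block as its own option and order by rate: Lab U/first 23 > Lab U/second 21 > Lab F/first 20 > Lab D/first 16 > Lab J/first 12 > Lab Z/first 11 > Lab J/second 10 > Lab D/second 7 > Lab F/second 6 > Lab Z/second 2.
Fill Lab U first block (50 at 23) ; 190 left.
Lab U second at 21: fill all 40 ; 150 left.
Lab F/first (20): +40 ; 110 left.
Fill Lab D first block (50 at 16) ; 60 left.
Lab J/first (12): +20 ; 40 left.
40 remain; put them into Lab Z first at 11.
Total = 23×50 + 21×40 + 20×40 + 16×50 + 12×20 + 11×40 = 4270.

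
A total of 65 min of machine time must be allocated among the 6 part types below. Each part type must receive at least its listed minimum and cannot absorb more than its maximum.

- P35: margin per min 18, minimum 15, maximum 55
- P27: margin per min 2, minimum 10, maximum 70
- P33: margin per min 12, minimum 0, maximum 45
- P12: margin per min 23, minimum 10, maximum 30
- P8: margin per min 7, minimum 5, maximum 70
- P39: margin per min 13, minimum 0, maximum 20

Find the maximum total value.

1105

Meeting every minimum uses 15+10+0+10+5+0 = 40 min, leaving 25.
Highest margin per min first: P12 23 > P35 18 > P39 13 > P33 12 > P8 7 > P27 2.
P12: +20 to 30 (cap) — 5 left.
P35 has room for 40 more but only 5 remain, so it gets 20.
Total = 18×20 + 2×10 + 23×30 + 7×5 = 1105.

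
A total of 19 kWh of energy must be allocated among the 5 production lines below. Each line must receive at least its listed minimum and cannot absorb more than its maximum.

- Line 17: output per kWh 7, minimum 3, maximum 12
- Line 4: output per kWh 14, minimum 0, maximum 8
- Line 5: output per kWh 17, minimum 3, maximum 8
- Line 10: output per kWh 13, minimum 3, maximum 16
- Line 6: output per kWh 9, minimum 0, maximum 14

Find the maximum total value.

Meeting every minimum uses 3+0+3+3+0 = 9 kWh, leaving 10.
Highest output per kWh first: Line 5 17 > Line 4 14 > Line 10 13 > Line 6 9 > Line 17 7.
Give Line 5 5 more to hit its cap of 8 → 5 left.
Line 4 has room for 8 more but only 5 remain, so it gets 5.
Total = 7×3 + 14×5 + 17×8 + 13×3 = 266.

266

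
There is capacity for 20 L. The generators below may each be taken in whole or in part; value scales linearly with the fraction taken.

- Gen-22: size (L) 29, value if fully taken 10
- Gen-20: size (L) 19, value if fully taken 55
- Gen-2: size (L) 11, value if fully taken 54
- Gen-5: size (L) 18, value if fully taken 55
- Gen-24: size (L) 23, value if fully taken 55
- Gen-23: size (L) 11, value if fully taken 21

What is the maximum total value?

81.5

Sort by value density: Gen-2 54/11≈4.91, Gen-5 55/18≈3.06, Gen-20 55/19≈2.89, Gen-24 55/23≈2.39, Gen-23 21/11≈1.91, Gen-22 10/29≈0.345.
All 11 L of Gen-2 fit (value 54) — 9 remain.
Only 9 L remain; take 9/18 of Gen-5 for value 55×9/18 = 27.5.
Total value = 81.5.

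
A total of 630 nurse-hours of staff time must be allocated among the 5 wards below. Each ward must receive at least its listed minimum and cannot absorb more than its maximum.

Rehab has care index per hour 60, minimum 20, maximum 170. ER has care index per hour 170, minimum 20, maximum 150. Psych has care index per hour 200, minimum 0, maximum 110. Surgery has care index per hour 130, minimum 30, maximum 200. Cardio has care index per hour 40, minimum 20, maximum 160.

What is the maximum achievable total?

83300

Meeting every minimum uses 20+20+0+30+20 = 90 nurse-hours, leaving 540.
Order the wards by care index per hour: Psych 200 > ER 170 > Surgery 130 > Rehab 60 > Cardio 40.
Psych takes 110 more to reach its cap of 110 → 430 left.
ER: +130 to 150 (cap) → 300 left.
Surgery: +170 to 200 (cap) → 130 left.
Rehab has room for 150 more but only 130 remain, so it gets 150.
Total = 60×150 + 170×150 + 200×110 + 130×200 + 40×20 = 83300.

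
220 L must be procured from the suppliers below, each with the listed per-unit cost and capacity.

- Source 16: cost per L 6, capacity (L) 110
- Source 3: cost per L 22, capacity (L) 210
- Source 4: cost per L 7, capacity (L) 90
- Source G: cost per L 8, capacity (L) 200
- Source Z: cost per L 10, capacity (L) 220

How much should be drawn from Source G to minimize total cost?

20

Cheapest first:
Take 110 from Source 16 at 6 — need 110 more.
Source 4 (7): use full 90 — 20 L to go.
Source G at 8: take 20 of its 200 — requirement met.
Source Z, Source 3: unused.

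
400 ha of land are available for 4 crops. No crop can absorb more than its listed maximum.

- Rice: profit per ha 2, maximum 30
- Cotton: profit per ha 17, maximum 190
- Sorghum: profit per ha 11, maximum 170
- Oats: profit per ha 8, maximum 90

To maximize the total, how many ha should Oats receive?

40

Highest profit per ha first: Cotton 17 > Sorghum 11 > Oats 8 > Rice 2.
Give Cotton 190 to hit its cap of 190 — 210 left.
Sorghum: +170 to 170 (cap) — 40 left.
Oats has room for 90 but only 40 remain, so it gets 40.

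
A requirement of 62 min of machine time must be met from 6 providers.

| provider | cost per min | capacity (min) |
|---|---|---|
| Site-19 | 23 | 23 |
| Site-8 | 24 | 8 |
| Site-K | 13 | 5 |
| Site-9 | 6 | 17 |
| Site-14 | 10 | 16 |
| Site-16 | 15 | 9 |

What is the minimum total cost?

Fill from the cheapest provider first.
Take 17 from Site-9 at 6 ; need 45 more.
Site-14 at 10: take all 16 min ; 29 still needed.
Site-K (13): use full 5 ; 24 min to go.
Take 9 from Site-16 at 15 ; need 15 more.
Take 15 from Site-19 at 23 to finish.
Site-8: unused.
Cost = 17×6 + 16×10 + 5×13 + 9×15 + 15×23 = 807.

807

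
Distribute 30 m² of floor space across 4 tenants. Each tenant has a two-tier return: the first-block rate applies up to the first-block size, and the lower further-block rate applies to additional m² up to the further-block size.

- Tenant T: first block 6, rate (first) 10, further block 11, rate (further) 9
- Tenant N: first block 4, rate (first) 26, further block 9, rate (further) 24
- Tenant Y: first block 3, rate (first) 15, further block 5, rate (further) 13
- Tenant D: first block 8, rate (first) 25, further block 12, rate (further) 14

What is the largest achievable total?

649

Treat each block as its own option and order by rate: Tenant N/tier1 26 > Tenant D/tier1 25 > Tenant N/tier2 24 > Tenant Y/tier1 15 > Tenant D/tier2 14 > Tenant Y/tier2 13 > Tenant T/tier1 10 > Tenant T/tier2 9.
Fill Tenant N tier1 block (4 at 26) — 26 left.
Tenant D/tier1 (25): +8 — 18 left.
Tenant N/tier2 (24): +9 — 9 left.
Tenant Y/tier1 (15): +3 — 6 left.
Tenant D tier2 at 14: only 6 left, fill 6.
Total = 26×4 + 25×8 + 24×9 + 15×3 + 14×6 = 649.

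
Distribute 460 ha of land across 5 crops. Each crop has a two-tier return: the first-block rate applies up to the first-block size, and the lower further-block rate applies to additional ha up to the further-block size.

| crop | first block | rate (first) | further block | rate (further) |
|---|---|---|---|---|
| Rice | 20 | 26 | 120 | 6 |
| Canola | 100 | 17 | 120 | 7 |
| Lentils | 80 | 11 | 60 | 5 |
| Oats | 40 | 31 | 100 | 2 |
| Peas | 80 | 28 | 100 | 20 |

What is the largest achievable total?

Order all 10 blocks by rate: Oats/T1 31 > Peas/T1 28 > Rice/T1 26 > Peas/T2 20 > Canola/T1 17 > Lentils/T1 11 > Canola/T2 7 > Rice/T2 6 > Lentils/T2 5 > Oats/T2 2.
Fill Oats T1 block (40 at 31) — 420 left.
Peas/T1 (28): +80 — 340 left.
Rice T1 at 26: fill all 20 — 320 left.
Fill Peas T2 block (100 at 20) — 220 left.
Fill Canola T1 block (100 at 17) — 120 left.
Lentils/T1 (11): +80 — 40 left.
40 remain; put them into Canola T2 at 7.
Total = 31×40 + 28×80 + 26×20 + 20×100 + 17×100 + 11×80 + 7×40 = 8860.

8860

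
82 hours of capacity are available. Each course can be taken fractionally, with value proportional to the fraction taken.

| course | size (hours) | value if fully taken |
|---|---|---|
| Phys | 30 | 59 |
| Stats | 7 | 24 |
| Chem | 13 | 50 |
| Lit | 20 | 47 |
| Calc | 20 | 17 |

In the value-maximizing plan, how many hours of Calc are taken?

12

Best value per unit of size first: Chem 50/13≈3.85, Stats 24/7≈3.43, Lit 47/20≈2.35, Phys 59/30≈1.97, Calc 17/20≈0.85.
Take all of Chem (13 hours, value 50) ; 69 hours left.
Take all of Stats (7 hours, value 24) ; 62 hours left.
Lit: take in full, 20 hours for value 47 ; 42 left.
Take all of Phys (30 hours, value 59) ; 12 hours left.
12 hours left: a 12/20 share of Calc gives 17×12/20 = 10.2.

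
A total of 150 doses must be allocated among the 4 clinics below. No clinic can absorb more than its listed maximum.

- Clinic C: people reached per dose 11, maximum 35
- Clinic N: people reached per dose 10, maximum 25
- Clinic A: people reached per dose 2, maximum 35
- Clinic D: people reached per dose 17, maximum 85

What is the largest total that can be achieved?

2090

Rank by people reached per dose: Clinic D 17 > Clinic C 11 > Clinic N 10 > Clinic A 2.
Clinic D: +85 to 85 (cap) → 65 left.
Give Clinic C 35 to hit its cap of 35 → 30 left.
Clinic N takes 25 to reach its cap of 25 → 5 left.
Clinic A: +5 (room for 35) → 5. Pool exhausted.
Total = 11×35 + 10×25 + 2×5 + 17×85 = 2090.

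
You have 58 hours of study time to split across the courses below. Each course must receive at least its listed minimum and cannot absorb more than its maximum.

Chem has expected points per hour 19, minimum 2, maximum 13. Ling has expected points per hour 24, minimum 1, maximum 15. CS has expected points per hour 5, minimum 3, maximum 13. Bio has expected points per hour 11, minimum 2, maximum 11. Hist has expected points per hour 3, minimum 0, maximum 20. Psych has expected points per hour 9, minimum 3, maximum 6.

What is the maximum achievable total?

Meeting every minimum uses 2+1+3+2+0+3 = 11 hours, leaving 47.
Order the courses by expected points per hour: Ling 24 > Chem 19 > Bio 11 > Psych 9 > CS 5 > Hist 3.
Give Ling 14 more to hit its cap of 15 → 33 left.
Chem: +11 to 13 (cap) → 22 left.
Give Bio 9 more to hit its cap of 11 → 13 left.
Psych: +3 to 6 (cap) → 10 left.
CS: +10 to 13 (cap) → 0 left.
Total = 19×13 + 24×15 + 5×13 + 11×11 + 9×6 = 847.

847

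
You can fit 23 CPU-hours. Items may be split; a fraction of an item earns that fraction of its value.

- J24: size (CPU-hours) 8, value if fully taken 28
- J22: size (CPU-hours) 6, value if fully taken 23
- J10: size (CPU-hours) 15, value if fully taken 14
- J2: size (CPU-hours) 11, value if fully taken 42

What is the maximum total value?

Sort by value density: J22 23/6≈3.83, J2 42/11≈3.82, J24 28/8≈3.5, J10 14/15≈0.933.
Take all of J22 (6 CPU-hours, value 23) ; 17 CPU-hours left.
J2: take in full, 11 CPU-hours for value 42 ; 6 left.
Fill the last 6 CPU-hours with part of J24: 6/8 of it earns 21.
Total value = 86.

86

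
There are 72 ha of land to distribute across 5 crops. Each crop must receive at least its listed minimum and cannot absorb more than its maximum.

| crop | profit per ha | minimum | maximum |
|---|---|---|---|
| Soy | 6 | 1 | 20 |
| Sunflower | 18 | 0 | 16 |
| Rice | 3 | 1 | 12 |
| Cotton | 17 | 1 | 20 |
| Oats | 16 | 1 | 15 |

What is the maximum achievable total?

Meeting every minimum uses 1+0+1+1+1 = 4 ha, leaving 68.
Highest profit per ha first: Sunflower 18 > Cotton 17 > Oats 16 > Soy 6 > Rice 3.
Sunflower: +16 to 16 (cap) → 52 left.
Cotton: +19 to 20 (cap) → 33 left.
Oats takes 14 more to reach its cap of 15 → 19 left.
Soy: +19 to 20 (cap) → 0 left.
Total = 6×20 + 18×16 + 3×1 + 17×20 + 16×15 = 991.

991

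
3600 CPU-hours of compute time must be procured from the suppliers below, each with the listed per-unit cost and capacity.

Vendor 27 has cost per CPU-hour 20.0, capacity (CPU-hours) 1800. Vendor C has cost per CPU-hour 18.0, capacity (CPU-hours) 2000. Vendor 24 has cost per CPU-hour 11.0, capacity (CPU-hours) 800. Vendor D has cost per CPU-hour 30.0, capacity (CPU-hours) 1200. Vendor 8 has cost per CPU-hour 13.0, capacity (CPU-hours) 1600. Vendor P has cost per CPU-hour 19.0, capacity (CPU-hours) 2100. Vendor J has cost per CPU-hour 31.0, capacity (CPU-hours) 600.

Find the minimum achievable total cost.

51200

Use suppliers in increasing cost order.
Vendor 24 (11.0): use full 800 — 2800 CPU-hours to go.
Vendor 8 (13.0): use full 1600 — 1200 CPU-hours to go.
Vendor C (18.0): take the remaining 1200 — done.
Vendor P, Vendor 27, Vendor D, Vendor J: unused.
Cost = 800×11.0 + 1600×13.0 + 1200×18.0 = 51200.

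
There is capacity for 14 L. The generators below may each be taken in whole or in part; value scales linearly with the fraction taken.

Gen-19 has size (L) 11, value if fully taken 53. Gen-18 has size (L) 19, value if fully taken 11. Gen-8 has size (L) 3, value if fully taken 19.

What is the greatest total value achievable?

Rank by value-to-size ratio: Gen-8 19/3≈6.33, Gen-19 53/11≈4.82, Gen-18 11/19≈0.579.
Gen-8: take in full, 3 L for value 19 ; 11 left.
Gen-19: take in full, 11 L for value 53 ; 0 left.
Total value = 72.

72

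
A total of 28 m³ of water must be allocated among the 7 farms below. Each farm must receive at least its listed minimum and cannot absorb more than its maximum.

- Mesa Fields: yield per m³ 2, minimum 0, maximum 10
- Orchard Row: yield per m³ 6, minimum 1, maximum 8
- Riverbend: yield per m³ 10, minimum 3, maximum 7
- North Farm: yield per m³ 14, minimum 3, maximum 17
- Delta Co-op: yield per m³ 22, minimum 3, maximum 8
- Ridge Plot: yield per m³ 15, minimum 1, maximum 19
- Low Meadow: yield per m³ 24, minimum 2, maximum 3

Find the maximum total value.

Meeting every minimum uses 0+1+3+3+3+1+2 = 13 m³, leaving 15.
Highest yield per m³ first: Low Meadow 24 > Delta Co-op 22 > Ridge Plot 15 > North Farm 14 > Riverbend 10 > Orchard Row 6 > Mesa Fields 2.
Give Low Meadow 1 more to hit its cap of 3 — 14 left.
Give Delta Co-op 5 more to hit its cap of 8 — 9 left.
Only 9 left; Ridge Plot takes them to reach 10.
Total = 6×1 + 10×3 + 14×3 + 22×8 + 15×10 + 24×3 = 476.

476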